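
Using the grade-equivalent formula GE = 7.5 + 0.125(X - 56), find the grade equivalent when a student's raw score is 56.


raw - median = 56 - 56 = 0
slope * diff = 0.125 * 0 = 0.0
GE = 7.5 + 0.0
GE = 7.5

7.5


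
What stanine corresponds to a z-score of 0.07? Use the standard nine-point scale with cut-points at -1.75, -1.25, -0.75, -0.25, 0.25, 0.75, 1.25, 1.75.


Stanine boundaries: [-1.75, -1.25, -0.75, -0.25, 0.25, 0.75, 1.25, 1.75]
z = 0.07
Check each boundary:
  z >= -1.75 -> could be stanine 2
  z >= -1.25 -> could be stanine 3
  z >= -0.75 -> could be stanine 4
  z >= -0.25 -> could be stanine 5
  z < 0.25
  z < 0.75
  z < 1.25
  z < 1.75
Highest qualifying boundary gives stanine = 5

5


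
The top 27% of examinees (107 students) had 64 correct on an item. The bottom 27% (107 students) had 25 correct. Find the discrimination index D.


p_upper = 64/107 = 0.5981
p_lower = 25/107 = 0.2336
D = 0.5981 - 0.2336 = 0.3645

0.3645


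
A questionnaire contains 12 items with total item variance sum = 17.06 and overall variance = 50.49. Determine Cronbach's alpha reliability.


alpha = (k/(k-1)) * (1 - sum(si^2)/s_total^2)
= (12/11) * (1 - 17.06/50.49)
alpha = 0.7223

0.7223


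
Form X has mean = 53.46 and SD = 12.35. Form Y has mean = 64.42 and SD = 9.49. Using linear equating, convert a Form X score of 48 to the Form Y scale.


slope = SD_Y / SD_X = 9.49 / 12.35 ~ 0.7684
intercept = mean_Y - slope * mean_X = 64.42 - (9.49 / 12.35) * 53.46 ~ 23.3402
Y = slope * X + intercept. To avoid rounding drift from the rounded slope/intercept, evaluate the equivalent form Y = mean_Y + SD_Y * (X - mean_X) / SD_X at full precision:
Y = 64.42 + 9.49 * (48 - 53.46) / 12.35
Y = 64.42 - 9.49 * 5.46 / 12.35
Y = 64.42 - 51.8154 / 12.35
Y = 64.42 - 4.1956
Y = 60.2244

60.2244


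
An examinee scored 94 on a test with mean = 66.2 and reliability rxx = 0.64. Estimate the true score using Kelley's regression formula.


T_est = rxx * X + (1 - rxx) * mean
T_est = 0.64 * 94 + 0.36 * 66.2
T_est = 60.16 + 23.832
T_est = 83.992

83.992


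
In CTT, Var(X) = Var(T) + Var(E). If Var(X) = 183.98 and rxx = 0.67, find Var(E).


var_true = rxx * var_obs = 0.67 * 183.98 = 123.2666
var_error = var_obs - var_true
var_error = 183.98 - 123.2666
var_error = 60.7134

60.7134


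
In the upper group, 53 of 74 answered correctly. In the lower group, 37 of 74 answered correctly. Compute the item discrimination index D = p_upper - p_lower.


p_upper = 53/74 = 0.7162
p_lower = 37/74 = 0.5
D = 0.7162 - 0.5 = 0.2162

0.2162


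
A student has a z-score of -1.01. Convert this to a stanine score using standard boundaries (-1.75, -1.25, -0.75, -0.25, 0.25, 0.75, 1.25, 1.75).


Stanine boundaries: [-1.75, -1.25, -0.75, -0.25, 0.25, 0.75, 1.25, 1.75]
z = -1.01
Check each boundary:
  z >= -1.75 -> could be stanine 2
  z >= -1.25 -> could be stanine 3
  z < -0.75
  z < -0.25
  z < 0.25
  z < 0.75
  z < 1.25
  z < 1.75
Highest qualifying boundary gives stanine = 3

3


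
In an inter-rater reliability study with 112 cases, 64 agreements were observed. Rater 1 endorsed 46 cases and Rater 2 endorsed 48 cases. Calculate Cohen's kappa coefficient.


P_o = 64/112 = 0.571429
P_e = (46*48 + 66*64) / 12544 = 0.512755
kappa = (P_o - P_e) / (1 - P_e)
kappa = (0.571429 - 0.512755) / (1 - 0.512755)
kappa = 0.1204

0.1204


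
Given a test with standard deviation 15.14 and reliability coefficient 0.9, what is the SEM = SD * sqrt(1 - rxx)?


SEM = SD * sqrt(1 - rxx)
SEM = 15.14 * sqrt(1 - 0.9)
SEM = 15.14 * sqrt(0.1) = 15.14 * 0.316228
SEM = 4.7877

4.7877


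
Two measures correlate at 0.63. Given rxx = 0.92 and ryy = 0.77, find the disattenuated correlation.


r_corrected = rxy / sqrt(rxx * ryy)
= 0.63 / sqrt(0.92 * 0.77)
= 0.63 / sqrt(0.7084)
= 0.63 / 0.841665
r_corrected = 0.7485

0.7485


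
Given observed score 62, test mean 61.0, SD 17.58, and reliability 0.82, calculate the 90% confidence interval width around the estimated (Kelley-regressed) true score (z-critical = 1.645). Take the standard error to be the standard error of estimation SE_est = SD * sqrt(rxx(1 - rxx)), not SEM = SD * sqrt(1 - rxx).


True score estimate = 0.82*62 + 0.18*61.0 = 61.82
SE_est = SD * sqrt(rxx * (1 - rxx)) = 17.58 * sqrt(0.82 * 0.18) = 17.58 * sqrt(0.1476) = 6.754015
CI = T_est +/- z * SE_est, so width = 2 * z * SE_est = 2 * 1.645 * 6.754015
Width = 22.2207

22.2207


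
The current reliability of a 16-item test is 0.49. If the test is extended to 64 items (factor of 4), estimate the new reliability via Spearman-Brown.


r_new = (n * rxx) / (1 + (n-1) * rxx)
r_new = (4 * 0.49) / (1 + 3 * 0.49)
r_new = 1.96 / 2.47
r_new = 0.7935

0.7935


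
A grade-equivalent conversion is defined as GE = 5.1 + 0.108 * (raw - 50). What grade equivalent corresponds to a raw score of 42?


raw - median = 42 - 50 = -8
slope * diff = 0.108 * -8 = -0.864
GE = 5.1 + -0.864
GE = 4.236

4.236


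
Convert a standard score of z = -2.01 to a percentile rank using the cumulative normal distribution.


CDF(z) = 0.5 * (1 + erf(z/sqrt(2)))
erf(-1.4213) = -0.9556
CDF = 0.0222
Percentile rank = 0.0222 * 100 = 2.22

2.22


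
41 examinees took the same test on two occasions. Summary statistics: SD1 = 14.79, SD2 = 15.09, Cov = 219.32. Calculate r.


r = cov(X,Y) / (SD_X * SD_Y)
r = 219.32 / (14.79 * 15.09)
r = 219.32 / 223.1811
r = 0.9827

0.9827


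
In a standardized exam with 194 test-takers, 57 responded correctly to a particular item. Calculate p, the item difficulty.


Item difficulty p = number correct / total examinees
p = 57 / 194
p = 0.2938

0.2938


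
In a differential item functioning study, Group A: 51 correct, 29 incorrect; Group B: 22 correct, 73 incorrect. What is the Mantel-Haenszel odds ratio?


Odds_A = 51/29 = 1.7586
Odds_B = 22/73 = 0.3014
OR = Odds_A / Odds_B = 1.7586 / 0.3014
Exactly, OR = (51 * 73) / (29 * 22) = 3723 / 638
OR = 5.8354

5.8354


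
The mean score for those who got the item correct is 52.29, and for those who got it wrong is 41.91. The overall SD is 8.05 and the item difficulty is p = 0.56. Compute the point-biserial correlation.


q = 1 - p = 0.44
rpb = ((M1 - M0) / SD) * sqrt(p * q)
rpb = ((52.29 - 41.91) / 8.05) * sqrt(0.56 * 0.44)
rpb = 0.6401

0.6401


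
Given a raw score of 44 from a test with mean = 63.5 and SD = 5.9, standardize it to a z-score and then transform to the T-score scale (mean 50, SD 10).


z = (X - mean) / SD = (44 - 63.5) / 5.9
z = -19.5 / 5.9
z = -3.3051
T-score = T = 50 + 10z
Carry z at full precision (z = -19.5 / 5.9) into the conversion:
T-score = 50 + 10 * (-19.5 / 5.9) = 50 + -195 / 5.9
T-score = 50 + -33.0508
T-score = 16.9492

16.9492


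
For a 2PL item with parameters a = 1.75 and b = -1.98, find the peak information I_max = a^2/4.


For 2PL, max info at theta = b = -1.98
I_max = a^2 / 4 = 1.75^2 / 4
= 3.0625 / 4
I_max = 0.7656

0.7656


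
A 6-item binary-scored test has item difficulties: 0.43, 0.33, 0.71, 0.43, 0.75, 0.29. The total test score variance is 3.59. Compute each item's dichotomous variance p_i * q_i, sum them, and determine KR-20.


For each item, compute p_i * q_i:
  Item 1: 0.43 * 0.57 = 0.2451
  Item 2: 0.33 * 0.67 = 0.2211
  Item 3: 0.71 * 0.29 = 0.2059
  Item 4: 0.43 * 0.57 = 0.2451
  Item 5: 0.75 * 0.25 = 0.1875
  Item 6: 0.29 * 0.71 = 0.2059
Sum(p_i * q_i) = 0.2451 + 0.2211 + 0.2059 + 0.2451 + 0.1875 + 0.2059 = 1.3106
KR-20 = (k/(k-1)) * (1 - Sum(p_i*q_i) / Var_total)
= (6/5) * (1 - 1.3106/3.59)
= 1.2 * 0.6349
KR-20 = 0.7619

0.7619


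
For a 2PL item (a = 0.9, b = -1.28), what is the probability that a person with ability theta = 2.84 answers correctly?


a*(theta - b) = 0.9 * (2.84 - -1.28) = 3.708
exp(-3.708) = 0.0245
P = 1 / (1 + 0.0245)
P = 0.9761

0.9761


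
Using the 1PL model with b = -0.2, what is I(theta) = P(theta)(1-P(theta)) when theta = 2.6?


P = 1/(1+exp(-(2.6--0.2))) = 0.9427
I = P*(1-P) = 0.9427 * 0.0573
I = 0.054

0.054


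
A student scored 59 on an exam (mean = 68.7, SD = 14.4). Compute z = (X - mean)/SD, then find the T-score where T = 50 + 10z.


z = (X - mean) / SD = (59 - 68.7) / 14.4
z = -9.7 / 14.4
z = -0.6736
T-score = T = 50 + 10z
Carry z at full precision (z = -9.7 / 14.4) into the conversion:
T-score = 50 + 10 * (-9.7 / 14.4) = 50 + -97 / 14.4
T-score = 50 + -6.7361
T-score = 43.2639

43.2639


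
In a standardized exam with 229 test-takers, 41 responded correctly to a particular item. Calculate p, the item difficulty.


Item difficulty p = number correct / total examinees
p = 41 / 229
p = 0.179

0.179


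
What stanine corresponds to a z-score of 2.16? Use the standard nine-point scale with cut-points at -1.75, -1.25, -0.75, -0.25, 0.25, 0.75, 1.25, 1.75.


Stanine boundaries: [-1.75, -1.25, -0.75, -0.25, 0.25, 0.75, 1.25, 1.75]
z = 2.16
Check each boundary:
  z >= -1.75 -> could be stanine 2
  z >= -1.25 -> could be stanine 3
  z >= -0.75 -> could be stanine 4
  z >= -0.25 -> could be stanine 5
  z >= 0.25 -> could be stanine 6
  z >= 0.75 -> could be stanine 7
  z >= 1.25 -> could be stanine 8
  z >= 1.75 -> could be stanine 9
Highest qualifying boundary gives stanine = 9

9


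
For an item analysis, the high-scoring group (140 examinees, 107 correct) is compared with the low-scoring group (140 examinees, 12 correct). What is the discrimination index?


p_upper = 107/140 = 0.7643
p_lower = 12/140 = 0.0857
D = 0.7643 - 0.0857 = 0.6786

0.6786


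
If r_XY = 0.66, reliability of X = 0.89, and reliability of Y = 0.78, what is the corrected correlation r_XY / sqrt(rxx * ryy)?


r_corrected = rxy / sqrt(rxx * ryy)
= 0.66 / sqrt(0.89 * 0.78)
= 0.66 / sqrt(0.6942)
= 0.66 / 0.833187
r_corrected = 0.7921

0.7921


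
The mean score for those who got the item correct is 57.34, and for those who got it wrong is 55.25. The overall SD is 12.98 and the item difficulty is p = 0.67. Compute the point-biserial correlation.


q = 1 - p = 0.33
rpb = ((M1 - M0) / SD) * sqrt(p * q)
rpb = ((57.34 - 55.25) / 12.98) * sqrt(0.67 * 0.33)
rpb = 0.0757

0.0757


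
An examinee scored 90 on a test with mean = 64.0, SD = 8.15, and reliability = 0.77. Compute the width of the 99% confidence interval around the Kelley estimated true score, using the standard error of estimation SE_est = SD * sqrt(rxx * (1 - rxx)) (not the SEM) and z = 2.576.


True score estimate = 0.77*90 + 0.23*64.0 = 84.02
SE_est = SD * sqrt(rxx * (1 - rxx)) = 8.15 * sqrt(0.77 * 0.23) = 8.15 * sqrt(0.1771) = 3.429785
CI = T_est +/- z * SE_est, so width = 2 * z * SE_est = 2 * 2.576 * 3.429785
Width = 17.6703

17.6703


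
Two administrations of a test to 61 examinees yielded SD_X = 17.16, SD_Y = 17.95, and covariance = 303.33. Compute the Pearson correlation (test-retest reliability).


r = cov(X,Y) / (SD_X * SD_Y)
r = 303.33 / (17.16 * 17.95)
r = 303.33 / 308.022
r = 0.9848

0.9848


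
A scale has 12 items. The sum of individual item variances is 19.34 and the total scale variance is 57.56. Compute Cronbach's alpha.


alpha = (k/(k-1)) * (1 - sum(si^2)/s_total^2)
= (12/11) * (1 - 19.34/57.56)
alpha = 0.7244

0.7244


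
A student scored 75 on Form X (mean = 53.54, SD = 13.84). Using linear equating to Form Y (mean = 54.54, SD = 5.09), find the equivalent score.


slope = SD_Y / SD_X = 5.09 / 13.84 ~ 0.3678
intercept = mean_Y - slope * mean_X = 54.54 - (5.09 / 13.84) * 53.54 ~ 34.8493
Y = slope * X + intercept. To avoid rounding drift from the rounded slope/intercept, evaluate the equivalent form Y = mean_Y + SD_Y * (X - mean_X) / SD_X at full precision:
Y = 54.54 + 5.09 * (75 - 53.54) / 13.84
Y = 54.54 + 5.09 * 21.46 / 13.84
Y = 54.54 + 109.2314 / 13.84
Y = 54.54 + 7.8924
Y = 62.4324

62.4324


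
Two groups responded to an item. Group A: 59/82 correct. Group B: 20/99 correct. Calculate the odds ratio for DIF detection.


Odds_A = 59/23 = 2.5652
Odds_B = 20/79 = 0.2532
OR = Odds_A / Odds_B = 2.5652 / 0.2532
Exactly, OR = (59 * 79) / (23 * 20) = 4661 / 460
OR = 10.1326

10.1326


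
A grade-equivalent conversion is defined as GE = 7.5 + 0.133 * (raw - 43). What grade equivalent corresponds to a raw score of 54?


raw - median = 54 - 43 = 11
slope * diff = 0.133 * 11 = 1.463
GE = 7.5 + 1.463
GE = 8.963

8.963


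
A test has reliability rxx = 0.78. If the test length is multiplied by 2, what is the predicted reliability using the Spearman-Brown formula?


r_new = (n * rxx) / (1 + (n-1) * rxx)
r_new = (2 * 0.78) / (1 + 1 * 0.78)
r_new = 1.56 / 1.78
r_new = 0.8764

0.8764


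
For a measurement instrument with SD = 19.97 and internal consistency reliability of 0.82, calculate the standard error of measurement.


SEM = SD * sqrt(1 - rxx)
SEM = 19.97 * sqrt(1 - 0.82)
SEM = 19.97 * sqrt(0.18) = 19.97 * 0.424264
SEM = 8.4726

8.4726


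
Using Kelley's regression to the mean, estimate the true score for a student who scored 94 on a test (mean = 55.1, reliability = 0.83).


T_est = rxx * X + (1 - rxx) * mean
T_est = 0.83 * 94 + 0.17 * 55.1
T_est = 78.02 + 9.367
T_est = 87.387

87.387


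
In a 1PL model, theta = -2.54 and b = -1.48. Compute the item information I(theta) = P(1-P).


P = 1/(1+exp(-(-2.54--1.48))) = 0.2573
I = P*(1-P) = 0.2573 * 0.7427
I = 0.1911

0.1911


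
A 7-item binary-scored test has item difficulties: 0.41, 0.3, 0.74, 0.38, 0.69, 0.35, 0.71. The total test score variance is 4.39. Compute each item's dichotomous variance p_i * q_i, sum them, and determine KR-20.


For each item, compute p_i * q_i:
  Item 1: 0.41 * 0.59 = 0.2419
  Item 2: 0.3 * 0.7 = 0.21
  Item 3: 0.74 * 0.26 = 0.1924
  Item 4: 0.38 * 0.62 = 0.2356
  Item 5: 0.69 * 0.31 = 0.2139
  Item 6: 0.35 * 0.65 = 0.2275
  Item 7: 0.71 * 0.29 = 0.2059
Sum(p_i * q_i) = 0.2419 + 0.21 + 0.1924 + 0.2356 + 0.2139 + 0.2275 + 0.2059 = 1.5272
KR-20 = (k/(k-1)) * (1 - Sum(p_i*q_i) / Var_total)
= (7/6) * (1 - 1.5272/4.39)
= 1.1667 * 0.6521
KR-20 = 0.7608

0.7608


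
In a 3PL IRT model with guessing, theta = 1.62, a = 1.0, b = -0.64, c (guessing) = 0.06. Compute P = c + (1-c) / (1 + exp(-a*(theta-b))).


logit = 1.0*(1.62 - -0.64) = 2.26
P* = 1/(1 + exp(-2.26)) = 0.9055
P = 0.06 + (1 - 0.06) * 0.9055
P = 0.9112

0.9112


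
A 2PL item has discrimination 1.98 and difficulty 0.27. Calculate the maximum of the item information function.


For 2PL, max info at theta = b = 0.27
I_max = a^2 / 4 = 1.98^2 / 4
= 3.9204 / 4
I_max = 0.9801

0.9801


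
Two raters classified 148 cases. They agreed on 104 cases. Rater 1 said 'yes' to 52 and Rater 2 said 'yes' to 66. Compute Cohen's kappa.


P_o = 104/148 = 0.702703
P_e = (52*66 + 96*82) / 21904 = 0.51607
kappa = (P_o - P_e) / (1 - P_e)
kappa = (0.702703 - 0.51607) / (1 - 0.51607)
kappa = 0.3857

0.3857


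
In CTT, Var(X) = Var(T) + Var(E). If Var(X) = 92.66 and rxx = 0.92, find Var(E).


var_true = rxx * var_obs = 0.92 * 92.66 = 85.2472
var_error = var_obs - var_true
var_error = 92.66 - 85.2472
var_error = 7.4128

7.4128


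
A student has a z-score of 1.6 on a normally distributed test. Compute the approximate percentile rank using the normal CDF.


CDF(z) = 0.5 * (1 + erf(z/sqrt(2)))
erf(1.1314) = 0.8904
CDF = 0.9452
Percentile rank = 0.9452 * 100 = 94.52

94.52


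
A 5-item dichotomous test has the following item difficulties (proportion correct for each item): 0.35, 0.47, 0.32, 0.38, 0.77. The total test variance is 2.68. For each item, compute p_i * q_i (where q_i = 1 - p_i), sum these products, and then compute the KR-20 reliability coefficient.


For each item, compute p_i * q_i:
  Item 1: 0.35 * 0.65 = 0.2275
  Item 2: 0.47 * 0.53 = 0.2491
  Item 3: 0.32 * 0.68 = 0.2176
  Item 4: 0.38 * 0.62 = 0.2356
  Item 5: 0.77 * 0.23 = 0.1771
Sum(p_i * q_i) = 0.2275 + 0.2491 + 0.2176 + 0.2356 + 0.1771 = 1.1069
KR-20 = (k/(k-1)) * (1 - Sum(p_i*q_i) / Var_total)
= (5/4) * (1 - 1.1069/2.68)
= 1.25 * 0.587
KR-20 = 0.7337

0.7337


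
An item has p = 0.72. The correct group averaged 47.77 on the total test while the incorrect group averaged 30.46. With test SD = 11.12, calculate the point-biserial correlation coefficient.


q = 1 - p = 0.28
rpb = ((M1 - M0) / SD) * sqrt(p * q)
rpb = ((47.77 - 30.46) / 11.12) * sqrt(0.72 * 0.28)
rpb = 0.6989

0.6989


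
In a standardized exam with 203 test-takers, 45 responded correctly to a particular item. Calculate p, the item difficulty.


Item difficulty p = number correct / total examinees
p = 45 / 203
p = 0.2217

0.2217


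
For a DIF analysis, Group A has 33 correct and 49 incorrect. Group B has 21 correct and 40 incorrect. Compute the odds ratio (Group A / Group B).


Odds_A = 33/49 = 0.6735
Odds_B = 21/40 = 0.525
OR = Odds_A / Odds_B = 0.6735 / 0.525
Exactly, OR = (33 * 40) / (49 * 21) = 1320 / 1029
OR = 1.2828

1.2828


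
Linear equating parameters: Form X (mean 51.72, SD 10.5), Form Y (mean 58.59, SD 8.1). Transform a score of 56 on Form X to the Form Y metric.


slope = SD_Y / SD_X = 8.1 / 10.5 ~ 0.7714
intercept = mean_Y - slope * mean_X = 58.59 - (8.1 / 10.5) * 51.72 ~ 18.6917
Y = slope * X + intercept. To avoid rounding drift from the rounded slope/intercept, evaluate the equivalent form Y = mean_Y + SD_Y * (X - mean_X) / SD_X at full precision:
Y = 58.59 + 8.1 * (56 - 51.72) / 10.5
Y = 58.59 + 8.1 * 4.28 / 10.5
Y = 58.59 + 34.668 / 10.5
Y = 58.59 + 3.3017
Y = 61.8917

61.8917


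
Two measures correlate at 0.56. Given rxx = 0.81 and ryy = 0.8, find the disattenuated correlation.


r_corrected = rxy / sqrt(rxx * ryy)
= 0.56 / sqrt(0.81 * 0.8)
= 0.56 / sqrt(0.648)
= 0.56 / 0.804984
r_corrected = 0.6957

0.6957


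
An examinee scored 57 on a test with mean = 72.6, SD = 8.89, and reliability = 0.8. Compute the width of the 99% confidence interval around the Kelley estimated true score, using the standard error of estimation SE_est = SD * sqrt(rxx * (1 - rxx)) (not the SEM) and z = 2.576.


True score estimate = 0.8*57 + 0.2*72.6 = 60.12
SE_est = SD * sqrt(rxx * (1 - rxx)) = 8.89 * sqrt(0.8 * 0.2) = 8.89 * sqrt(0.16) = 3.556
CI = T_est +/- z * SE_est, so width = 2 * z * SE_est = 2 * 2.576 * 3.556
Width = 18.3205

18.3205


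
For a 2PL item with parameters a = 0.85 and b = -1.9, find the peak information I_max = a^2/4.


For 2PL, max info at theta = b = -1.9
I_max = a^2 / 4 = 0.85^2 / 4
= 0.7225 / 4
I_max = 0.1806

0.1806


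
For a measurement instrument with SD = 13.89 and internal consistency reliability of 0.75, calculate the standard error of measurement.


SEM = SD * sqrt(1 - rxx)
SEM = 13.89 * sqrt(1 - 0.75)
SEM = 13.89 * sqrt(0.25) = 13.89 * 0.5
SEM = 6.945

6.945


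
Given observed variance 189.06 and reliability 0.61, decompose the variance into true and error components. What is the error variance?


var_true = rxx * var_obs = 0.61 * 189.06 = 115.3266
var_error = var_obs - var_true
var_error = 189.06 - 115.3266
var_error = 73.7334

73.7334


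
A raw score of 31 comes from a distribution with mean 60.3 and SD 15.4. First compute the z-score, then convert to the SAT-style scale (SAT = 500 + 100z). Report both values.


z = (X - mean) / SD = (31 - 60.3) / 15.4
z = -29.3 / 15.4
z = -1.9026
SAT-scale = SAT = 500 + 100z
Carry z at full precision (z = -29.3 / 15.4) into the conversion:
SAT-scale = 500 + 100 * (-29.3 / 15.4) = 500 + -2930 / 15.4
SAT-scale = 500 + -190.2597
SAT-scale = 309.7403

309.7403


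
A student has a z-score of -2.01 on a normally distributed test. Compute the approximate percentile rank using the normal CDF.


CDF(z) = 0.5 * (1 + erf(z/sqrt(2)))
erf(-1.4213) = -0.9556
CDF = 0.0222
Percentile rank = 0.0222 * 100 = 2.22

2.22


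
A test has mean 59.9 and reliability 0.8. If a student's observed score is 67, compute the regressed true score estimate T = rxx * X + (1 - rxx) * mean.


T_est = rxx * X + (1 - rxx) * mean
T_est = 0.8 * 67 + 0.2 * 59.9
T_est = 53.6 + 11.98
T_est = 65.58

65.58


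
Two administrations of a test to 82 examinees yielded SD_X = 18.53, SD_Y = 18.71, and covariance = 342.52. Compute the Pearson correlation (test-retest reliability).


r = cov(X,Y) / (SD_X * SD_Y)
r = 342.52 / (18.53 * 18.71)
r = 342.52 / 346.6963
r = 0.988

0.988


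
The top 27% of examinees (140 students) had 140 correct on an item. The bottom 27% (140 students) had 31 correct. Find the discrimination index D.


p_upper = 140/140 = 1.0
p_lower = 31/140 = 0.2214
D = 1.0 - 0.2214 = 0.7786

0.7786


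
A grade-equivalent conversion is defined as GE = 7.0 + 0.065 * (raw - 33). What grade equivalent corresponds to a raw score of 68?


raw - median = 68 - 33 = 35
slope * diff = 0.065 * 35 = 2.275
GE = 7.0 + 2.275
GE = 9.275

9.275


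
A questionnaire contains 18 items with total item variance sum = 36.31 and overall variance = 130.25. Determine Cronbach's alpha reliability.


alpha = (k/(k-1)) * (1 - sum(si^2)/s_total^2)
= (18/17) * (1 - 36.31/130.25)
alpha = 0.7637

0.7637


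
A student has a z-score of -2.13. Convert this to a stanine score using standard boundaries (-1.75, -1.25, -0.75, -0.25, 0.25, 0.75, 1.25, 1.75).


Stanine boundaries: [-1.75, -1.25, -0.75, -0.25, 0.25, 0.75, 1.25, 1.75]
z = -2.13
Check each boundary:
  z < -1.75
  z < -1.25
  z < -0.75
  z < -0.25
  z < 0.25
  z < 0.75
  z < 1.25
  z < 1.75
Highest qualifying boundary gives stanine = 1

1


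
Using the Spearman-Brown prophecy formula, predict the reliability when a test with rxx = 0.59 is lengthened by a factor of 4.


r_new = (n * rxx) / (1 + (n-1) * rxx)
r_new = (4 * 0.59) / (1 + 3 * 0.59)
r_new = 2.36 / 2.77
r_new = 0.852

0.852


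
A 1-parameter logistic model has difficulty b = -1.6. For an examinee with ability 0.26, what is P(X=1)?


theta - b = 0.26 - -1.6 = 1.86
exp(-(theta - b)) = exp(-1.86) = 0.1557
P = 1 / (1 + 0.1557)
P = 0.8653

0.8653


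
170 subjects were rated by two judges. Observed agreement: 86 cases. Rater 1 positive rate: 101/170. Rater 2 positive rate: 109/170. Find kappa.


P_o = 86/170 = 0.505882
P_e = (101*109 + 69*61) / 28900 = 0.526574
kappa = (P_o - P_e) / (1 - P_e)
kappa = (0.505882 - 0.526574) / (1 - 0.526574)
kappa = -0.0437

-0.0437


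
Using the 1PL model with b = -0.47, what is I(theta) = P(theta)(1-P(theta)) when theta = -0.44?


P = 1/(1+exp(-(-0.44--0.47))) = 0.5075
I = P*(1-P) = 0.5075 * 0.4925
I = 0.2499

0.2499


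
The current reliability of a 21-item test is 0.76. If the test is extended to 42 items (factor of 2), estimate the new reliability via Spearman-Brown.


r_new = (n * rxx) / (1 + (n-1) * rxx)
r_new = (2 * 0.76) / (1 + 1 * 0.76)
r_new = 1.52 / 1.76
r_new = 0.8636

0.8636


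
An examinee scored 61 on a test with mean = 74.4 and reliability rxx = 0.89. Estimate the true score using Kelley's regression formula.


T_est = rxx * X + (1 - rxx) * mean
T_est = 0.89 * 61 + 0.11 * 74.4
T_est = 54.29 + 8.184
T_est = 62.474

62.474


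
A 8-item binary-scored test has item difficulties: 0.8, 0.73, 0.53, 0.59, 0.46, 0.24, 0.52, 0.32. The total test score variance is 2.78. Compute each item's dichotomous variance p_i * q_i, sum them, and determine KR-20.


For each item, compute p_i * q_i:
  Item 1: 0.8 * 0.2 = 0.16
  Item 2: 0.73 * 0.27 = 0.1971
  Item 3: 0.53 * 0.47 = 0.2491
  Item 4: 0.59 * 0.41 = 0.2419
  Item 5: 0.46 * 0.54 = 0.2484
  Item 6: 0.24 * 0.76 = 0.1824
  Item 7: 0.52 * 0.48 = 0.2496
  Item 8: 0.32 * 0.68 = 0.2176
Sum(p_i * q_i) = 0.16 + 0.1971 + 0.2491 + 0.2419 + 0.2484 + 0.1824 + 0.2496 + 0.2176 = 1.7461
KR-20 = (k/(k-1)) * (1 - Sum(p_i*q_i) / Var_total)
= (8/7) * (1 - 1.7461/2.78)
= 1.1429 * 0.3719
KR-20 = 0.425

0.425


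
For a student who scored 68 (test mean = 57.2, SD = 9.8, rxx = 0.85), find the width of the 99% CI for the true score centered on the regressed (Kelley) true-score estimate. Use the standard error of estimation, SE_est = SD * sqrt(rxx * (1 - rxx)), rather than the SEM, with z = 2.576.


True score estimate = 0.85*68 + 0.15*57.2 = 66.38
SE_est = SD * sqrt(rxx * (1 - rxx)) = 9.8 * sqrt(0.85 * 0.15) = 9.8 * sqrt(0.1275) = 3.4993
CI = T_est +/- z * SE_est, so width = 2 * z * SE_est = 2 * 2.576 * 3.4993
Width = 18.0284

18.0284


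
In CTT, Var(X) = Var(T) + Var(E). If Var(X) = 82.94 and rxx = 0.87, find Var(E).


var_true = rxx * var_obs = 0.87 * 82.94 = 72.1578
var_error = var_obs - var_true
var_error = 82.94 - 72.1578
var_error = 10.7822

10.7822


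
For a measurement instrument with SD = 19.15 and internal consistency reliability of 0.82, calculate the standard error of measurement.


SEM = SD * sqrt(1 - rxx)
SEM = 19.15 * sqrt(1 - 0.82)
SEM = 19.15 * sqrt(0.18) = 19.15 * 0.424264
SEM = 8.1247

8.1247


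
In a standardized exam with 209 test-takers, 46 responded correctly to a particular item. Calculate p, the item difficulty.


Item difficulty p = number correct / total examinees
p = 46 / 209
p = 0.2201

0.2201


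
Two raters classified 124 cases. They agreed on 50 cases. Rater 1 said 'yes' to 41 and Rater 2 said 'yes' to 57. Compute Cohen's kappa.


P_o = 50/124 = 0.403226
P_e = (41*57 + 83*67) / 15376 = 0.513658
kappa = (P_o - P_e) / (1 - P_e)
kappa = (0.403226 - 0.513658) / (1 - 0.513658)
kappa = -0.2271

-0.2271


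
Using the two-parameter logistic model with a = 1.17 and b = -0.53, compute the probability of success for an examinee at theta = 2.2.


a*(theta - b) = 1.17 * (2.2 - -0.53) = 3.1941
exp(-3.1941) = 0.041
P = 1 / (1 + 0.041)
P = 0.9606

0.9606


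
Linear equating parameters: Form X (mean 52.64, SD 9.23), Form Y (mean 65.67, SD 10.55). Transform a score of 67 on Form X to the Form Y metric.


slope = SD_Y / SD_X = 10.55 / 9.23 ~ 1.143
intercept = mean_Y - slope * mean_X = 65.67 - (10.55 / 9.23) * 52.64 ~ 5.5019
Y = slope * X + intercept. To avoid rounding drift from the rounded slope/intercept, evaluate the equivalent form Y = mean_Y + SD_Y * (X - mean_X) / SD_X at full precision:
Y = 65.67 + 10.55 * (67 - 52.64) / 9.23
Y = 65.67 + 10.55 * 14.36 / 9.23
Y = 65.67 + 151.498 / 9.23
Y = 65.67 + 16.4137
Y = 82.0837

82.0837


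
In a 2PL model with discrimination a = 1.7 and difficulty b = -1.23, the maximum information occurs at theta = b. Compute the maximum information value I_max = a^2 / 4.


For 2PL, max info at theta = b = -1.23
I_max = a^2 / 4 = 1.7^2 / 4
= 2.89 / 4
I_max = 0.7225

0.7225


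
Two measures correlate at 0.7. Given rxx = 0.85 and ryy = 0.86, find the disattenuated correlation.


r_corrected = rxy / sqrt(rxx * ryy)
= 0.7 / sqrt(0.85 * 0.86)
= 0.7 / sqrt(0.731)
= 0.7 / 0.854985
r_corrected = 0.8187

0.8187


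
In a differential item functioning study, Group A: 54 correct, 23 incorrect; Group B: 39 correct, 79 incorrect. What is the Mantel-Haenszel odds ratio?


Odds_A = 54/23 = 2.3478
Odds_B = 39/79 = 0.4937
OR = Odds_A / Odds_B = 2.3478 / 0.4937
Exactly, OR = (54 * 79) / (23 * 39) = 4266 / 897
OR = 4.7559

4.7559


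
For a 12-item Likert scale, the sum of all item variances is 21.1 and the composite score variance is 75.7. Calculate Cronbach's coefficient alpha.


alpha = (k/(k-1)) * (1 - sum(si^2)/s_total^2)
= (12/11) * (1 - 21.1/75.7)
alpha = 0.7868

0.7868


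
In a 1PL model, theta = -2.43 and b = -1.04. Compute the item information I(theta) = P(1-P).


P = 1/(1+exp(-(-2.43--1.04))) = 0.1994
I = P*(1-P) = 0.1994 * 0.8006
I = 0.1596

0.1596


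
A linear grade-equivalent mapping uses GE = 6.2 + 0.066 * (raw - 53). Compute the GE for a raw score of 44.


raw - median = 44 - 53 = -9
slope * diff = 0.066 * -9 = -0.594
GE = 6.2 + -0.594
GE = 5.606

5.606


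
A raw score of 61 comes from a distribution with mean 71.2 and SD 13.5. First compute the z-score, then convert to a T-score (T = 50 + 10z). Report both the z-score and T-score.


z = (X - mean) / SD = (61 - 71.2) / 13.5
z = -10.2 / 13.5
z = -0.7556
T-score = T = 50 + 10z
Carry z at full precision (z = -10.2 / 13.5) into the conversion:
T-score = 50 + 10 * (-10.2 / 13.5) = 50 + -102 / 13.5
T-score = 50 + -7.5556
T-score = 42.4444

42.4444


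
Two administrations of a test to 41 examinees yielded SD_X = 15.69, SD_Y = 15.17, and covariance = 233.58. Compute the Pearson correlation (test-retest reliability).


r = cov(X,Y) / (SD_X * SD_Y)
r = 233.58 / (15.69 * 15.17)
r = 233.58 / 238.0173
r = 0.9814

0.9814


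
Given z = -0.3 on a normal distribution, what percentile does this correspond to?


CDF(z) = 0.5 * (1 + erf(z/sqrt(2)))
erf(-0.2121) = -0.2358
CDF = 0.3821
Percentile rank = 0.3821 * 100 = 38.21

38.21


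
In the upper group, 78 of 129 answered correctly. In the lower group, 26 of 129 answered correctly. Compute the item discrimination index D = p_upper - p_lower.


p_upper = 78/129 = 0.6047
p_lower = 26/129 = 0.2016
D = 0.6047 - 0.2016 = 0.4031

0.4031


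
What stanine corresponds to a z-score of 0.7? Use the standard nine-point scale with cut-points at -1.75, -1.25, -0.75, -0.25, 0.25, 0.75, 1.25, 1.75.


Stanine boundaries: [-1.75, -1.25, -0.75, -0.25, 0.25, 0.75, 1.25, 1.75]
z = 0.7
Check each boundary:
  z >= -1.75 -> could be stanine 2
  z >= -1.25 -> could be stanine 3
  z >= -0.75 -> could be stanine 4
  z >= -0.25 -> could be stanine 5
  z >= 0.25 -> could be stanine 6
  z < 0.75
  z < 1.25
  z < 1.75
Highest qualifying boundary gives stanine = 6

6


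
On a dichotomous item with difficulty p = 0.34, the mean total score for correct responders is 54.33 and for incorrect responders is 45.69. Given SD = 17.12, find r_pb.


q = 1 - p = 0.66
rpb = ((M1 - M0) / SD) * sqrt(p * q)
rpb = ((54.33 - 45.69) / 17.12) * sqrt(0.34 * 0.66)
rpb = 0.2391

0.2391


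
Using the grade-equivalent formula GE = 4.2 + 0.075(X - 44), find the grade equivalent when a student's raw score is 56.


raw - median = 56 - 44 = 12
slope * diff = 0.075 * 12 = 0.9
GE = 4.2 + 0.9
GE = 5.1

5.1


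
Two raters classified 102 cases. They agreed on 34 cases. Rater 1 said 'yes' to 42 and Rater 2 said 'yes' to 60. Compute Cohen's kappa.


P_o = 34/102 = 0.333333
P_e = (42*60 + 60*42) / 10404 = 0.484429
kappa = (P_o - P_e) / (1 - P_e)
kappa = (0.333333 - 0.484429) / (1 - 0.484429)
kappa = -0.2931

-0.2931


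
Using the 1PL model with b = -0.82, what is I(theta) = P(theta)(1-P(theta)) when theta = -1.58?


P = 1/(1+exp(-(-1.58--0.82))) = 0.3186
I = P*(1-P) = 0.3186 * 0.6814
I = 0.2171

0.2171


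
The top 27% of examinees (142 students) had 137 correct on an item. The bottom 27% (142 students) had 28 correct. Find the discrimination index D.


p_upper = 137/142 = 0.9648
p_lower = 28/142 = 0.1972
D = 0.9648 - 0.1972 = 0.7676

0.7676


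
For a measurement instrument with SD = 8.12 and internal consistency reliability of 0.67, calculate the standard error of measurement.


SEM = SD * sqrt(1 - rxx)
SEM = 8.12 * sqrt(1 - 0.67)
SEM = 8.12 * sqrt(0.33) = 8.12 * 0.574456
SEM = 4.6646

4.6646


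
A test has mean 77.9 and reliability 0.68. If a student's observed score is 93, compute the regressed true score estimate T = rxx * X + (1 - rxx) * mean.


T_est = rxx * X + (1 - rxx) * mean
T_est = 0.68 * 93 + 0.32 * 77.9
T_est = 63.24 + 24.928
T_est = 88.168

88.168


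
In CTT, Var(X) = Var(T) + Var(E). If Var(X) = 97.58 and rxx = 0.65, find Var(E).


var_true = rxx * var_obs = 0.65 * 97.58 = 63.427
var_error = var_obs - var_true
var_error = 97.58 - 63.427
var_error = 34.153

34.153


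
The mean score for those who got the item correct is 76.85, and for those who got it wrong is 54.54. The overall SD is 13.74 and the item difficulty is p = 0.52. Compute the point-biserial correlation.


q = 1 - p = 0.48
rpb = ((M1 - M0) / SD) * sqrt(p * q)
rpb = ((76.85 - 54.54) / 13.74) * sqrt(0.52 * 0.48)
rpb = 0.8112

0.8112


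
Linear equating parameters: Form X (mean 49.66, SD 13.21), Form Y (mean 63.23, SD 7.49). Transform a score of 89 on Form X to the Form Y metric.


slope = SD_Y / SD_X = 7.49 / 13.21 ~ 0.567
intercept = mean_Y - slope * mean_X = 63.23 - (7.49 / 13.21) * 49.66 ~ 35.073
Y = slope * X + intercept. To avoid rounding drift from the rounded slope/intercept, evaluate the equivalent form Y = mean_Y + SD_Y * (X - mean_X) / SD_X at full precision:
Y = 63.23 + 7.49 * (89 - 49.66) / 13.21
Y = 63.23 + 7.49 * 39.34 / 13.21
Y = 63.23 + 294.6566 / 13.21
Y = 63.23 + 22.3056
Y = 85.5356

85.5356


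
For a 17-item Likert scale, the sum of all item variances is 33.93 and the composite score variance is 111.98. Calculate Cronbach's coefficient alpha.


alpha = (k/(k-1)) * (1 - sum(si^2)/s_total^2)
= (17/16) * (1 - 33.93/111.98)
alpha = 0.7406

0.7406


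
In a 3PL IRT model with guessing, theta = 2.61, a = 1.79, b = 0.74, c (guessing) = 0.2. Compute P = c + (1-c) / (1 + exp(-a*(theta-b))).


logit = 1.79*(2.61 - 0.74) = 3.3473
P* = 1/(1 + exp(-3.3473)) = 0.966
P = 0.2 + (1 - 0.2) * 0.966
P = 0.9728

0.9728


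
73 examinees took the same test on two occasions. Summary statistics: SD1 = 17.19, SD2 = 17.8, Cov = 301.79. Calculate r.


r = cov(X,Y) / (SD_X * SD_Y)
r = 301.79 / (17.19 * 17.8)
r = 301.79 / 305.982
r = 0.9863

0.9863


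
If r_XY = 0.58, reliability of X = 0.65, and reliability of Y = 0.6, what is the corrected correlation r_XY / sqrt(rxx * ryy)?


r_corrected = rxy / sqrt(rxx * ryy)
= 0.58 / sqrt(0.65 * 0.6)
= 0.58 / sqrt(0.39)
= 0.58 / 0.6245
r_corrected = 0.9287

0.9287


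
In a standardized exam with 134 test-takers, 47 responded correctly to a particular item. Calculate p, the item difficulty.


Item difficulty p = number correct / total examinees
p = 47 / 134
p = 0.3507

0.3507


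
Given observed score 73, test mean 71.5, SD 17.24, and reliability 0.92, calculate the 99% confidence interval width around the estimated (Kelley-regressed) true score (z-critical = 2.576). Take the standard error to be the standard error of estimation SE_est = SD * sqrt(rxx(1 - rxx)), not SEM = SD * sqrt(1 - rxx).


True score estimate = 0.92*73 + 0.08*71.5 = 72.88
SE_est = SD * sqrt(rxx * (1 - rxx)) = 17.24 * sqrt(0.92 * 0.08) = 17.24 * sqrt(0.0736) = 4.677095
CI = T_est +/- z * SE_est, so width = 2 * z * SE_est = 2 * 2.576 * 4.677095
Width = 24.0964

24.0964


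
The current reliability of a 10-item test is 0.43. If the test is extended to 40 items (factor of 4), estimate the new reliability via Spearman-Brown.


r_new = (n * rxx) / (1 + (n-1) * rxx)
r_new = (4 * 0.43) / (1 + 3 * 0.43)
r_new = 1.72 / 2.29
r_new = 0.7511

0.7511


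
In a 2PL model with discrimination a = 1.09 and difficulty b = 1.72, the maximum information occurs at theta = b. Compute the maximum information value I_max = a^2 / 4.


For 2PL, max info at theta = b = 1.72
I_max = a^2 / 4 = 1.09^2 / 4
= 1.1881 / 4
I_max = 0.297

0.297


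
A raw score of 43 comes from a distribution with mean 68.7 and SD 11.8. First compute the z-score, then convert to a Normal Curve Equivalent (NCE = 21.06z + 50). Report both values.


z = (X - mean) / SD = (43 - 68.7) / 11.8
z = -25.7 / 11.8
z = -2.178
NCE = NCE = 21.06z + 50
Carry z at full precision (z = -25.7 / 11.8) into the conversion:
NCE = 21.06 * (-25.7 / 11.8) + 50 = -541.242 / 11.8 + 50
NCE = -45.868 + 50
NCE = 4.132

4.132


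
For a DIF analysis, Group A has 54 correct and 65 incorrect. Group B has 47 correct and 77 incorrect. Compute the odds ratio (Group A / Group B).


Odds_A = 54/65 = 0.8308
Odds_B = 47/77 = 0.6104
OR = Odds_A / Odds_B = 0.8308 / 0.6104
Exactly, OR = (54 * 77) / (65 * 47) = 4158 / 3055
OR = 1.361

1.361


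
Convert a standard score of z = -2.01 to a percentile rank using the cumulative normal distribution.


CDF(z) = 0.5 * (1 + erf(z/sqrt(2)))
erf(-1.4213) = -0.9556
CDF = 0.0222
Percentile rank = 0.0222 * 100 = 2.22

2.22


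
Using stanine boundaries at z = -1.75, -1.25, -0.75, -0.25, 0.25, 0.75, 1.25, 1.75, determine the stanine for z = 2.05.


Stanine boundaries: [-1.75, -1.25, -0.75, -0.25, 0.25, 0.75, 1.25, 1.75]
z = 2.05
Check each boundary:
  z >= -1.75 -> could be stanine 2
  z >= -1.25 -> could be stanine 3
  z >= -0.75 -> could be stanine 4
  z >= -0.25 -> could be stanine 5
  z >= 0.25 -> could be stanine 6
  z >= 0.75 -> could be stanine 7
  z >= 1.25 -> could be stanine 8
  z >= 1.75 -> could be stanine 9
Highest qualifying boundary gives stanine = 9

9


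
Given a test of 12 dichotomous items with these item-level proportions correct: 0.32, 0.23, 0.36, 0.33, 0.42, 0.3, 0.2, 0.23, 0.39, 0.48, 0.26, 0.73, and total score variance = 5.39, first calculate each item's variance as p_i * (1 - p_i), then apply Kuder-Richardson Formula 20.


For each item, compute p_i * q_i:
  Item 1: 0.32 * 0.68 = 0.2176
  Item 2: 0.23 * 0.77 = 0.1771
  Item 3: 0.36 * 0.64 = 0.2304
  Item 4: 0.33 * 0.67 = 0.2211
  Item 5: 0.42 * 0.58 = 0.2436
  Item 6: 0.3 * 0.7 = 0.21
  Item 7: 0.2 * 0.8 = 0.16
  Item 8: 0.23 * 0.77 = 0.1771
  Item 9: 0.39 * 0.61 = 0.2379
  Item 10: 0.48 * 0.52 = 0.2496
  Item 11: 0.26 * 0.74 = 0.1924
  Item 12: 0.73 * 0.27 = 0.1971
Sum(p_i * q_i) = 0.2176 + 0.1771 + 0.2304 + 0.2211 + 0.2436 + 0.21 + 0.16 + 0.1771 + 0.2379 + 0.2496 + 0.1924 + 0.1971 = 2.5139
KR-20 = (k/(k-1)) * (1 - Sum(p_i*q_i) / Var_total)
= (12/11) * (1 - 2.5139/5.39)
= 1.0909 * 0.5336
KR-20 = 0.5821

0.5821


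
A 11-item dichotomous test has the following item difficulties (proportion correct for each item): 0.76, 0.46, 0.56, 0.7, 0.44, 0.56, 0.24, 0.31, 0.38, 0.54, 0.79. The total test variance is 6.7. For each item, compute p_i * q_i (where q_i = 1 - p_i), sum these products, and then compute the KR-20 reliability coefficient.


For each item, compute p_i * q_i:
  Item 1: 0.76 * 0.24 = 0.1824
  Item 2: 0.46 * 0.54 = 0.2484
  Item 3: 0.56 * 0.44 = 0.2464
  Item 4: 0.7 * 0.3 = 0.21
  Item 5: 0.44 * 0.56 = 0.2464
  Item 6: 0.56 * 0.44 = 0.2464
  Item 7: 0.24 * 0.76 = 0.1824
  Item 8: 0.31 * 0.69 = 0.2139
  Item 9: 0.38 * 0.62 = 0.2356
  Item 10: 0.54 * 0.46 = 0.2484
  Item 11: 0.79 * 0.21 = 0.1659
Sum(p_i * q_i) = 0.1824 + 0.2484 + 0.2464 + 0.21 + 0.2464 + 0.2464 + 0.1824 + 0.2139 + 0.2356 + 0.2484 + 0.1659 = 2.4262
KR-20 = (k/(k-1)) * (1 - Sum(p_i*q_i) / Var_total)
= (11/10) * (1 - 2.4262/6.7)
= 1.1 * 0.6379
KR-20 = 0.7017

0.7017


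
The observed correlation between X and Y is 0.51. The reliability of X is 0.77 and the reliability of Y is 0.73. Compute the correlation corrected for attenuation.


r_corrected = rxy / sqrt(rxx * ryy)
= 0.51 / sqrt(0.77 * 0.73)
= 0.51 / sqrt(0.5621)
= 0.51 / 0.749733
r_corrected = 0.6802

0.6802


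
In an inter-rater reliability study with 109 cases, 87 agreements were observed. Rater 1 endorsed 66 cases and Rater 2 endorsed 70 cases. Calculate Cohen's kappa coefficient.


P_o = 87/109 = 0.798165
P_e = (66*70 + 43*39) / 11881 = 0.530006
kappa = (P_o - P_e) / (1 - P_e)
kappa = (0.798165 - 0.530006) / (1 - 0.530006)
kappa = 0.5706

0.5706


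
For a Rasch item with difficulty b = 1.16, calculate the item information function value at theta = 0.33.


P = 1/(1+exp(-(0.33-1.16))) = 0.3036
I = P*(1-P) = 0.3036 * 0.6964
I = 0.2114

0.2114


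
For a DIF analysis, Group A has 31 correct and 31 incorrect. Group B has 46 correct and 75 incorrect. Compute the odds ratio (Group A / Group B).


Odds_A = 31/31 = 1.0
Odds_B = 46/75 = 0.6133
OR = Odds_A / Odds_B = 1.0 / 0.6133
Exactly, OR = (31 * 75) / (31 * 46) = 2325 / 1426
OR = 1.6304

1.6304


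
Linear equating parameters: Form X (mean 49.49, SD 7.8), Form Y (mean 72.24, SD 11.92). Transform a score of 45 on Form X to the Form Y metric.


slope = SD_Y / SD_X = 11.92 / 7.8 ~ 1.5282
intercept = mean_Y - slope * mean_X = 72.24 - (11.92 / 7.8) * 49.49 ~ -3.3909
Y = slope * X + intercept. To avoid rounding drift from the rounded slope/intercept, evaluate the equivalent form Y = mean_Y + SD_Y * (X - mean_X) / SD_X at full precision:
Y = 72.24 + 11.92 * (45 - 49.49) / 7.8
Y = 72.24 - 11.92 * 4.49 / 7.8
Y = 72.24 - 53.5208 / 7.8
Y = 72.24 - 6.8616
Y = 65.3784

65.3784


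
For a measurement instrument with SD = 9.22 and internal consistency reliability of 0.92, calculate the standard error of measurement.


SEM = SD * sqrt(1 - rxx)
SEM = 9.22 * sqrt(1 - 0.92)
SEM = 9.22 * sqrt(0.08) = 9.22 * 0.282843
SEM = 2.6078

2.6078
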